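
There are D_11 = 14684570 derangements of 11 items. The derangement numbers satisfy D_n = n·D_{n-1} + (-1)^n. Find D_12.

D_12 = 12·14684570 + 1 = 176214841.

176214841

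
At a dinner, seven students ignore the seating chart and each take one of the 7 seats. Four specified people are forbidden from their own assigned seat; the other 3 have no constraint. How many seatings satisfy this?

Inclusion-exclusion on the 4 forbidden self-matches:
Σ_{j=0}^{4} (-1)^j C(4,j)(7-j)!
= C(4,0)·7! - C(4,1)·6! + C(4,2)·5! - C(4,3)·4! + C(4,4)·3!
= 5040 - 2880 + 720 - 96 + 6
= 2790

2790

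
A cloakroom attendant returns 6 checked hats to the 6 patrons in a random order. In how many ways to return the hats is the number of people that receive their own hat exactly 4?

Pick the 4 fixed positions: C(6,4) = 15 ways.
The remaining 2 must be deranged: !2 = 1.
Total: 15 × 1 = 15.

15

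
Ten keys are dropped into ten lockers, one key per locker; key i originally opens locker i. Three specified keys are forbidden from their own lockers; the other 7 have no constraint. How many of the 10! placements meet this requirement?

Let A_j be the event that the j-th constrained one is fixed. By inclusion-exclusion over the 3 events:
Σ_{j=0}^{3} (-1)^j C(3,j)(10-j)!
= C(3,0)·10! - C(3,1)·9! + C(3,2)·8! - C(3,3)·7!
= 3628800 - 1088640 + 120960 - 5040
= 2656080

2656080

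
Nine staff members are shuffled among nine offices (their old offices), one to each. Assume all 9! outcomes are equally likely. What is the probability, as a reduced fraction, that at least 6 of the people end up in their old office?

41/72576

Favorable outcomes: Σ_{i≥6} C(9,i)·!(9-i) = 84·2 + 36·1 + 9·0 + 1·1 = 205.
Total outcomes: 9! = 362880.
Probability = 205/362880 = 41/72576.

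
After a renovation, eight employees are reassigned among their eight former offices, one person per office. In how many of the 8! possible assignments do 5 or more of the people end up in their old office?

141

# with exactly i fixed is C(8,i)·!(8-i); sum over i=5..8:
  i=5: C(8,5)·!3 = 56·2 = 112
  i=6: C(8,6)·!2 = 28·1 = 28
  i=7: C(8,7)·!1 = 8·0 = 0
  i=8: C(8,8)·!0 = 1·1 = 1
Total = 141.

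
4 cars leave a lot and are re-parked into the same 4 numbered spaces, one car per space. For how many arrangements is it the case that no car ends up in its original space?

9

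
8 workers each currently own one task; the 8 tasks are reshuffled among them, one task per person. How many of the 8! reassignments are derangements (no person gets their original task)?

!8 = 8! · Σ_{k=0}^{8} (-1)^k/k!
= 8! - 8!/1! + 8!/2! - 8!/3! + 8!/4! - 8!/5! + 8!/6! - 8!/7! + 8!/8!
= 40320 - 40320 + 20160 - 6720 + 1680 - 336 + 56 - 8 + 1
= 14833

14833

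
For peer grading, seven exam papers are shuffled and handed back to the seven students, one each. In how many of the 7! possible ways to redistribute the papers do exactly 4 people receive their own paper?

Choose which 4 of the 7 are fixed: C(7,4) = 35.
The remaining 3 must be deranged: !3 = 2.
Total: 35 × 2 = 70.

70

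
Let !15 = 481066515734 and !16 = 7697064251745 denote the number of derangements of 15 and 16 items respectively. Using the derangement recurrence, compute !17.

!17 = (17-1)·(!16 + !15) = 16·(7697064251745 + 481066515734) = 16·8178130767479 = 130850092279664.

130850092279664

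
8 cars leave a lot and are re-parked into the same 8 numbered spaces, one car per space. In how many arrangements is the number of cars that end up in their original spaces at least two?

10655

# with exactly i fixed is C(8,i)·!(8-i); sum over i=2..8:
  i=2: C(8,2)·!6 = 28·265 = 7420
  i=3: C(8,3)·!5 = 56·44 = 2464
  i=4: C(8,4)·!4 = 70·9 = 630
  i=5: C(8,5)·!3 = 56·2 = 112
  i=6: C(8,6)·!2 = 28·1 = 28
  i=7: C(8,7)·!1 = 8·0 = 0
  i=8: C(8,8)·!0 = 1·1 = 1
Total = 10655.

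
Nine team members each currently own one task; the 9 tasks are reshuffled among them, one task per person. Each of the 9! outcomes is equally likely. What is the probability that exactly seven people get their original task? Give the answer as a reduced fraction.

1/10080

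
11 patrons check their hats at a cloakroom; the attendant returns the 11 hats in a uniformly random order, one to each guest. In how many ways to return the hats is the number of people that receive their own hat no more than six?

Sum C(11,i)·!(11-i) for i = 0..6:
  i=0: C(11,0)·!11 = 1·14684570 = 14684570
  i=1: C(11,1)·!10 = 11·1334961 = 14684571
  i=2: C(11,2)·!9 = 55·133496 = 7342280
  i=3: C(11,3)·!8 = 165·14833 = 2447445
  i=4: C(11,4)·!7 = 330·1854 = 611820
  i=5: C(11,5)·!6 = 462·265 = 122430
  i=6: C(11,6)·!5 = 462·44 = 20328
Total = 39913444.

39913444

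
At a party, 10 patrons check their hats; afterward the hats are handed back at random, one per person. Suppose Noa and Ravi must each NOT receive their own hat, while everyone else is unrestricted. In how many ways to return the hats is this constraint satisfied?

2943360

Let A_j be the event that the j-th constrained one is fixed. By inclusion-exclusion over the 2 events:
Σ_{j=0}^{2} (-1)^j C(2,j)(10-j)!
= C(2,0)·10! - C(2,1)·9! + C(2,2)·8!
= 3628800 - 725760 + 40320
= 2943360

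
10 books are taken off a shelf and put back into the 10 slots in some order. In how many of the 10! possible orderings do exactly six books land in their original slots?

1890

Choose which 6 of the 10 are fixed: C(10,6) = 210.
The other 4 form a derangement: !4 = 9.
Total: 210 × 9 = 1890.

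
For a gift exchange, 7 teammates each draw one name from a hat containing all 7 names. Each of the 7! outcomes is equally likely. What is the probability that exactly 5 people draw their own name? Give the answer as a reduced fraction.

Favorable outcomes: C(7,5)·!2 = 21·1 = 21.
Total outcomes: 7! = 5040.
Probability = 21/5040 = 1/240.

1/240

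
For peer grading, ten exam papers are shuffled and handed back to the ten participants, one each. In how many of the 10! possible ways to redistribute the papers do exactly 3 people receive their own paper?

Choose which 3 of the 10 are fixed: C(10,3) = 120.
The remaining 7 must be deranged: !7 = 1854.
Total: 120 × 1854 = 222480.

222480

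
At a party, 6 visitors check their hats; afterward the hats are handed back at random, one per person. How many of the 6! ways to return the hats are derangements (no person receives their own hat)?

265

The subfactorial !6 = [6!/e] (nearest integer).
6! = 720, and 720/e ≈ 264.87, so !6 = 265.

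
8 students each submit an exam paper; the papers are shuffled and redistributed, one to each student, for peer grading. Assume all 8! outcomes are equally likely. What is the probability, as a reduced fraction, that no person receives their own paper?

Favorable outcomes: !8 = 14833.
Total outcomes: 8! = 40320.
Probability = 14833/40320 = 2119/5760.

2119/5760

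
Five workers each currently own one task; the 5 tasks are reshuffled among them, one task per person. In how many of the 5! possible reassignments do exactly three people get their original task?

Choose which 3 of the 5 are fixed: C(5,3) = 10.
The other 2 form a derangement: !2 = 1.
Total: 10 × 1 = 10.

10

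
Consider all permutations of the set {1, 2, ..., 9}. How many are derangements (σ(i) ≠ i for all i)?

133496

By inclusion-exclusion, !9 = Σ (-1)^k · 9!/k! for k=0..9
= 9! - 9!/1! + 9!/2! - 9!/3! + 9!/4! - 9!/5! + 9!/6! - 9!/7! + 9!/8! - 9!/9!
= 362880 - 362880 + 181440 - 60480 + 15120 - 3024 + 504 - 72 + 9 - 1
= 133496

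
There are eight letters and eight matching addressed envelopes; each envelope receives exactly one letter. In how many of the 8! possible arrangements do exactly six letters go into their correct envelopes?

28

Pick the 6 fixed positions: C(8,6) = 28 ways.
The other 2 form a derangement: !2 = 1.
Total: 28 × 1 = 28.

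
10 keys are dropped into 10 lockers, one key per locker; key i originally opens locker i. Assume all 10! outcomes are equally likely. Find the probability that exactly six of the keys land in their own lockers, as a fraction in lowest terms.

Favorable outcomes: C(10,6)·!4 = 210·9 = 1890.
Total outcomes: 10! = 3628800.
Probability = 1890/3628800 = 1/1920.

1/1920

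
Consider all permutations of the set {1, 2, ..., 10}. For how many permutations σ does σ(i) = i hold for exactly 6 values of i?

1890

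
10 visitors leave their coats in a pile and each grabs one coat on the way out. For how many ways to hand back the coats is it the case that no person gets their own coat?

1334961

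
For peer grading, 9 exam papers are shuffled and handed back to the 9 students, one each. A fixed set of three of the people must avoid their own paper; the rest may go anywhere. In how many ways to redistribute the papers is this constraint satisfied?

256320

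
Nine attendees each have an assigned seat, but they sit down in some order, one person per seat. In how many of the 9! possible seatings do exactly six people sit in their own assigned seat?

168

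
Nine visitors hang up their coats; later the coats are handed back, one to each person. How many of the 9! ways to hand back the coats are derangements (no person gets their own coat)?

133496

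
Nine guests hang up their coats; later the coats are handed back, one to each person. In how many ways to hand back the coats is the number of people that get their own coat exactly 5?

1134

Pick the 5 fixed positions: C(9,5) = 126 ways.
The other 4 form a derangement: !4 = 9.
Total: 126 × 9 = 1134.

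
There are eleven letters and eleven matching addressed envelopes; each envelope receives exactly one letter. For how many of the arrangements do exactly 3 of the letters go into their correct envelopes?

Choose which 3 of the 11 are fixed: C(11,3) = 165.
The remaining 8 must be deranged: !8 = 14833.
Total: 165 × 14833 = 2447445.

2447445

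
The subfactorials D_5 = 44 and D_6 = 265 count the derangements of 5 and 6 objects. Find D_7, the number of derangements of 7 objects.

D_7 = (7-1)·(D_6 + D_5) = 6·(265 + 44) = 6·309 = 1854.

1854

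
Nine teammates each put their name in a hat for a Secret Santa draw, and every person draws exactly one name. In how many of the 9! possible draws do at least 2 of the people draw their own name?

# with exactly i fixed is C(9,i)·!(9-i); sum over i=2..9:
  i=2: C(9,2)·!7 = 36·1854 = 66744
  i=3: C(9,3)·!6 = 84·265 = 22260
  i=4: C(9,4)·!5 = 126·44 = 5544
  i=5: C(9,5)·!4 = 126·9 = 1134
  i=6: C(9,6)·!3 = 84·2 = 168
  i=7: C(9,7)·!2 = 36·1 = 36
  i=8: C(9,8)·!1 = 9·0 = 0
  i=9: C(9,9)·!0 = 1·1 = 1
Total = 95887.

95887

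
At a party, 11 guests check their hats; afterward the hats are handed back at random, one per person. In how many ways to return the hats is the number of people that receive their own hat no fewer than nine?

56

Sum C(11,i)·!(11-i) for i = 9..11:
  i=9: C(11,9)·!2 = 55·1 = 55
  i=10: C(11,10)·!1 = 11·0 = 0
  i=11: C(11,11)·!0 = 1·1 = 1
Total = 56.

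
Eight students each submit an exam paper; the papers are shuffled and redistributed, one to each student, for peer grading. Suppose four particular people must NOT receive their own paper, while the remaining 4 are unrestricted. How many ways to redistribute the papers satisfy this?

Inclusion-exclusion on the 4 forbidden self-matches:
Σ_{j=0}^{4} (-1)^j C(4,j)(8-j)!
= C(4,0)·8! - C(4,1)·7! + C(4,2)·6! - C(4,3)·5! + C(4,4)·4!
= 40320 - 20160 + 4320 - 480 + 24
= 24024

24024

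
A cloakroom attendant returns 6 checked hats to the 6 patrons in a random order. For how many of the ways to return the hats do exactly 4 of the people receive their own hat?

Pick the 4 fixed positions: C(6,4) = 15 ways.
The other 2 form a derangement: !2 = 1.
Total: 15 × 1 = 15.

15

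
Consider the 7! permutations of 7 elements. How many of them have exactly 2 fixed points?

924

Pick the 2 fixed positions: C(7,2) = 21 ways.
The other 5 form a derangement: !5 = 44.
Total: 21 × 44 = 924.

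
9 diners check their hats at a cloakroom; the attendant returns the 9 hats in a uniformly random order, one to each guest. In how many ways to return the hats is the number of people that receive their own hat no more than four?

Sum C(9,i)·!(9-i) for i = 0..4:
  i=0: C(9,0)·!9 = 1·133496 = 133496
  i=1: C(9,1)·!8 = 9·14833 = 133497
  i=2: C(9,2)·!7 = 36·1854 = 66744
  i=3: C(9,3)·!6 = 84·265 = 22260
  i=4: C(9,4)·!5 = 126·44 = 5544
Total = 361541.

361541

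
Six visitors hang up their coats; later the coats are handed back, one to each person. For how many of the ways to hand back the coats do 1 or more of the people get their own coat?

455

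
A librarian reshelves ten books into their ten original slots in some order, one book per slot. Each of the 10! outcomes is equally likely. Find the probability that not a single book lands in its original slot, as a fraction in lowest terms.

Favorable outcomes: !10 = 1334961.
Total outcomes: 10! = 3628800.
Probability = 1334961/3628800 = 16481/44800.

16481/44800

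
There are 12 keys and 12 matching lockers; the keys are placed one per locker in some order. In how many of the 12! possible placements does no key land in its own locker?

176214841

!12 = 12! · Σ_{k=0}^{12} (-1)^k/k!
= 12! - 12!/1! + 12!/2! - 12!/3! + 12!/4! - 12!/5! + 12!/6! - 12!/7! + 12!/8! - 12!/9! + 12!/10! - 12!/11! + 12!/12!
= 479001600 - 479001600 + 239500800 - 79833600 + 19958400 - 3991680 + 665280 - 95040 + 11880 - 1320 + 132 - 12 + 1
= 176214841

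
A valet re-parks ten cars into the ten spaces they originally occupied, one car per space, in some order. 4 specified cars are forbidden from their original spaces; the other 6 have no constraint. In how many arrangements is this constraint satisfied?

Inclusion-exclusion on the 4 forbidden self-matches:
Σ_{j=0}^{4} (-1)^j C(4,j)(10-j)!
= C(4,0)·10! - C(4,1)·9! + C(4,2)·8! - C(4,3)·7! + C(4,4)·6!
= 3628800 - 1451520 + 241920 - 20160 + 720
= 2399760

2399760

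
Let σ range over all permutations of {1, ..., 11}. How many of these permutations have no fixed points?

14684570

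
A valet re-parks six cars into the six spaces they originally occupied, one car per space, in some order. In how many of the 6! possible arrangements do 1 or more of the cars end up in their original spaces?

455

Sum C(6,i)·!(6-i) for i = 1..6:
  i=1: C(6,1)·!5 = 6·44 = 264
  i=2: C(6,2)·!4 = 15·9 = 135
  i=3: C(6,3)·!3 = 20·2 = 40
  i=4: C(6,4)·!2 = 15·1 = 15
  i=5: C(6,5)·!1 = 6·0 = 0
  i=6: C(6,6)·!0 = 1·1 = 1
Total = 455.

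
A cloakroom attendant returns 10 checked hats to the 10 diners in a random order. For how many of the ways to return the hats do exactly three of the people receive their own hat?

Choose which 3 of the 10 are fixed: C(10,3) = 120.
The other 7 form a derangement: !7 = 1854.
Total: 120 × 1854 = 222480.

222480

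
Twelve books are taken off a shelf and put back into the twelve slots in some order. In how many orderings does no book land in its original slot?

176214841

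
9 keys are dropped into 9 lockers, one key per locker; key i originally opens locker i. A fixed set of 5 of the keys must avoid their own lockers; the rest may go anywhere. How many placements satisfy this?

Inclusion-exclusion on the 5 forbidden self-matches:
Σ_{j=0}^{5} (-1)^j C(5,j)(9-j)!
= C(5,0)·9! - C(5,1)·8! + C(5,2)·7! - C(5,3)·6! + C(5,4)·5! - C(5,5)·4!
= 362880 - 201600 + 50400 - 7200 + 600 - 24
= 205056

205056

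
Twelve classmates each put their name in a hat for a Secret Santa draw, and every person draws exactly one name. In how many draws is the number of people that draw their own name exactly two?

88107426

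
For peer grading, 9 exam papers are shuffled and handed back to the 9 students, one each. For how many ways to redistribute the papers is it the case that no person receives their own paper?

133496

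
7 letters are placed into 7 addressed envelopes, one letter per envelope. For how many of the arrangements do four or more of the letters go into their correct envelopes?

92

Sum C(7,i)·!(7-i) for i = 4..7:
  i=4: C(7,4)·!3 = 35·2 = 70
  i=5: C(7,5)·!2 = 21·1 = 21
  i=6: C(7,6)·!1 = 7·0 = 0
  i=7: C(7,7)·!0 = 1·1 = 1
Total = 92.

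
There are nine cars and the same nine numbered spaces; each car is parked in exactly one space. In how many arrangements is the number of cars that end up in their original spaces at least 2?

# with exactly i fixed is C(9,i)·!(9-i); sum over i=2..9:
  i=2: C(9,2)·!7 = 36·1854 = 66744
  i=3: C(9,3)·!6 = 84·265 = 22260
  i=4: C(9,4)·!5 = 126·44 = 5544
  i=5: C(9,5)·!4 = 126·9 = 1134
  i=6: C(9,6)·!3 = 84·2 = 168
  i=7: C(9,7)·!2 = 36·1 = 36
  i=8: C(9,8)·!1 = 9·0 = 0
  i=9: C(9,9)·!0 = 1·1 = 1
Total = 95887.

95887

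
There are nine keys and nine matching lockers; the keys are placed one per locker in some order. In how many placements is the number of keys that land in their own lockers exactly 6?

168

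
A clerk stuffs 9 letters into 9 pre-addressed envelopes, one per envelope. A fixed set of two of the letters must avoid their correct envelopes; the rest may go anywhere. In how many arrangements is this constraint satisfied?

Let A_j be the event that the j-th constrained one is fixed. By inclusion-exclusion over the 2 events:
Σ_{j=0}^{2} (-1)^j C(2,j)(9-j)!
= C(2,0)·9! - C(2,1)·8! + C(2,2)·7!
= 362880 - 80640 + 5040
= 287280

287280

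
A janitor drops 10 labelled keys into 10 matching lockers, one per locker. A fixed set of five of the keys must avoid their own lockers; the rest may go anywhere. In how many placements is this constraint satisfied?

2170680

Inclusion-exclusion on the 5 forbidden self-matches:
Σ_{j=0}^{5} (-1)^j C(5,j)(10-j)!
= C(5,0)·10! - C(5,1)·9! + C(5,2)·8! - C(5,3)·7! + C(5,4)·6! - C(5,5)·5!
= 3628800 - 1814400 + 403200 - 50400 + 3600 - 120
= 2170680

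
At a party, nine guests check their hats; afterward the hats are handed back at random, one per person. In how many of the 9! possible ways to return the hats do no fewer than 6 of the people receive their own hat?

205

# with exactly i fixed is C(9,i)·!(9-i); sum over i=6..9:
  i=6: C(9,6)·!3 = 84·2 = 168
  i=7: C(9,7)·!2 = 36·1 = 36
  i=8: C(9,8)·!1 = 9·0 = 0
  i=9: C(9,9)·!0 = 1·1 = 1
Total = 205.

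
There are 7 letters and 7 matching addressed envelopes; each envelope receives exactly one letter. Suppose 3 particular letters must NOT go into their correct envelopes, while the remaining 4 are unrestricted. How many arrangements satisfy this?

3216

Inclusion-exclusion on the 3 forbidden self-matches:
Σ_{j=0}^{3} (-1)^j C(3,j)(7-j)!
= C(3,0)·7! - C(3,1)·6! + C(3,2)·5! - C(3,3)·4!
= 5040 - 2160 + 360 - 24
= 3216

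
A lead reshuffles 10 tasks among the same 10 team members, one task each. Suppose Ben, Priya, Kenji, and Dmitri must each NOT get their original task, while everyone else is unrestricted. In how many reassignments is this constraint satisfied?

Inclusion-exclusion on the 4 forbidden self-matches:
Σ_{j=0}^{4} (-1)^j C(4,j)(10-j)!
= C(4,0)·10! - C(4,1)·9! + C(4,2)·8! - C(4,3)·7! + C(4,4)·6!
= 3628800 - 1451520 + 241920 - 20160 + 720
= 2399760

2399760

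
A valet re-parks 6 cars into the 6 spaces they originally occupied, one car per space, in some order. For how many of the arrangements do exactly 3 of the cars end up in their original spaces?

40

Choose which 3 of the 6 are fixed: C(6,3) = 20.
The remaining 3 must be deranged: !3 = 2.
Total: 20 × 2 = 40.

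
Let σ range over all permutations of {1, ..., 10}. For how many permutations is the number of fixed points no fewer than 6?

Sum C(10,i)·!(10-i) for i = 6..10:
  i=6: C(10,6)·!4 = 210·9 = 1890
  i=7: C(10,7)·!3 = 120·2 = 240
  i=8: C(10,8)·!2 = 45·1 = 45
  i=9: C(10,9)·!1 = 10·0 = 0
  i=10: C(10,10)·!0 = 1·1 = 1
Total = 2176.

2176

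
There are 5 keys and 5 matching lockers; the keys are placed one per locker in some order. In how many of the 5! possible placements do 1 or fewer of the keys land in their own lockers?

Sum C(5,i)·!(5-i) for i = 0..1:
  i=0: C(5,0)·!5 = 1·44 = 44
  i=1: C(5,1)·!4 = 5·9 = 45
Total = 89.

89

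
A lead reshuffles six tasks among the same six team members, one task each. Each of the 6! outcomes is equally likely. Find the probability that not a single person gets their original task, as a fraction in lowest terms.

53/144

Favorable outcomes: !6 = 265.
Total outcomes: 6! = 720.
Probability = 265/720 = 53/144.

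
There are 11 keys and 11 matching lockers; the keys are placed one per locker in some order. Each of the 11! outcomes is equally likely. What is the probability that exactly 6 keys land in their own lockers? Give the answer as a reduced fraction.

Favorable outcomes: C(11,6)·!5 = 462·44 = 20328.
Total outcomes: 11! = 39916800.
Probability = 20328/39916800 = 11/21600.

11/21600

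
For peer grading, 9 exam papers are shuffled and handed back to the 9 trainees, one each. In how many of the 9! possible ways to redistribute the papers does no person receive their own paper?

133496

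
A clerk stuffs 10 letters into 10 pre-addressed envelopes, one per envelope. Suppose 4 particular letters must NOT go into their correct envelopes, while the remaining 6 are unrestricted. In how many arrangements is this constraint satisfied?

2399760

Let A_j be the event that the j-th constrained one is fixed. By inclusion-exclusion over the 4 events:
Σ_{j=0}^{4} (-1)^j C(4,j)(10-j)!
= C(4,0)·10! - C(4,1)·9! + C(4,2)·8! - C(4,3)·7! + C(4,4)·6!
= 3628800 - 1451520 + 241920 - 20160 + 720
= 2399760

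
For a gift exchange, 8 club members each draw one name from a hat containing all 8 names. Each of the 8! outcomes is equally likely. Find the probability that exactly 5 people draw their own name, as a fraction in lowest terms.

Favorable outcomes: C(8,5)·!3 = 56·2 = 112.
Total outcomes: 8! = 40320.
Probability = 112/40320 = 1/360.

1/360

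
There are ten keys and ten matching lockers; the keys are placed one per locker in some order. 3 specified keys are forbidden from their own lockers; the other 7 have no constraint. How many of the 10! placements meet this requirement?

Inclusion-exclusion on the 3 forbidden self-matches:
Σ_{j=0}^{3} (-1)^j C(3,j)(10-j)!
= C(3,0)·10! - C(3,1)·9! + C(3,2)·8! - C(3,3)·7!
= 3628800 - 1088640 + 120960 - 5040
= 2656080

2656080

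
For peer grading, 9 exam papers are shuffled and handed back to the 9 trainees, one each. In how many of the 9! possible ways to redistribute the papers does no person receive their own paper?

!9 = 9! · Σ_{k=0}^{9} (-1)^k/k!
= 9! - 9!/1! + 9!/2! - 9!/3! + 9!/4! - 9!/5! + 9!/6! - 9!/7! + 9!/8! - 9!/9!
= 362880 - 362880 + 181440 - 60480 + 15120 - 3024 + 504 - 72 + 9 - 1
= 133496

133496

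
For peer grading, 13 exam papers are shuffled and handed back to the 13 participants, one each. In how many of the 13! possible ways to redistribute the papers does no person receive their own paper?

2290792932

The subfactorial !13 = [13!/e] (nearest integer).
13! = 6227020800, and 6227020800/e ≈ 2290792932.07, so !13 = 2290792932.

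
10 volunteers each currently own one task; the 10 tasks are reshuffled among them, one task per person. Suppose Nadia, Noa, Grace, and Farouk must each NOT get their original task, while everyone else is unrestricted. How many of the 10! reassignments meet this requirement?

2399760

Inclusion-exclusion on the 4 forbidden self-matches:
Σ_{j=0}^{4} (-1)^j C(4,j)(10-j)!
= C(4,0)·10! - C(4,1)·9! + C(4,2)·8! - C(4,3)·7! + C(4,4)·6!
= 3628800 - 1451520 + 241920 - 20160 + 720
= 2399760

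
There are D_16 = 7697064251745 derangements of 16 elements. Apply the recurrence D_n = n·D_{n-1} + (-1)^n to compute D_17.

130850092279664

D_17 = 17·7697064251745 - 1 = 130850092279664.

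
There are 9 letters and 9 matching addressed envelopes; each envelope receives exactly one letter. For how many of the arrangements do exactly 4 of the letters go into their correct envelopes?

5544

Choose which 4 of the 9 are fixed: C(9,4) = 126.
The other 5 form a derangement: !5 = 44.
Total: 126 × 44 = 5544.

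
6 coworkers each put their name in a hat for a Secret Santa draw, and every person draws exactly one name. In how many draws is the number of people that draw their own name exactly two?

135

Pick the 2 fixed positions: C(6,2) = 15 ways.
The other 4 form a derangement: !4 = 9.
Total: 15 × 9 = 135.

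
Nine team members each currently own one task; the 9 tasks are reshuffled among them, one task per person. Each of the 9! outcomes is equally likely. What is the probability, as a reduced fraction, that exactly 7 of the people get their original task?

1/10080

Favorable outcomes: C(9,7)·!2 = 36·1 = 36.
Total outcomes: 9! = 362880.
Probability = 36/362880 = 1/10080.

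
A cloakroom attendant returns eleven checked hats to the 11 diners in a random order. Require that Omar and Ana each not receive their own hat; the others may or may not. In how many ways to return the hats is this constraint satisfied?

33022080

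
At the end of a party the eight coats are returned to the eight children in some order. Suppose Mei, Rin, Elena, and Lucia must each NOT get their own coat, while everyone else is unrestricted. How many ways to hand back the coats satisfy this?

24024

Inclusion-exclusion on the 4 forbidden self-matches:
Σ_{j=0}^{4} (-1)^j C(4,j)(8-j)!
= C(4,0)·8! - C(4,1)·7! + C(4,2)·6! - C(4,3)·5! + C(4,4)·4!
= 40320 - 20160 + 4320 - 480 + 24
= 24024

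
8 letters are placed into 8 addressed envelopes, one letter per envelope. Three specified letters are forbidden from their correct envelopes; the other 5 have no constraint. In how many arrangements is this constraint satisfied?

Inclusion-exclusion on the 3 forbidden self-matches:
Σ_{j=0}^{3} (-1)^j C(3,j)(8-j)!
= C(3,0)·8! - C(3,1)·7! + C(3,2)·6! - C(3,3)·5!
= 40320 - 15120 + 2160 - 120
= 27240

27240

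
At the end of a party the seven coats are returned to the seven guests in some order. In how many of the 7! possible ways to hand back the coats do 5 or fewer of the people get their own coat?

# with exactly i fixed is C(7,i)·!(7-i); sum over i=0..5:
  i=0: C(7,0)·!7 = 1·1854 = 1854
  i=1: C(7,1)·!6 = 7·265 = 1855
  i=2: C(7,2)·!5 = 21·44 = 924
  i=3: C(7,3)·!4 = 35·9 = 315
  i=4: C(7,4)·!3 = 35·2 = 70
  i=5: C(7,5)·!2 = 21·1 = 21
Total = 5039.

5039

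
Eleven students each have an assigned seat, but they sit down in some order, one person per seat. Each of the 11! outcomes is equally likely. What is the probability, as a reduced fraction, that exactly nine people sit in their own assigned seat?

1/725760

Favorable outcomes: C(11,9)·!2 = 55·1 = 55.
Total outcomes: 11! = 39916800.
Probability = 55/39916800 = 1/725760.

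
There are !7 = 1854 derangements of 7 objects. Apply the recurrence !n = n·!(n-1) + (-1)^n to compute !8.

!8 = 8·1854 + 1 = 14833.

14833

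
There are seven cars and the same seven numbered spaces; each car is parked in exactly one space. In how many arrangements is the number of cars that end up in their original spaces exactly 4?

Pick the 4 fixed positions: C(7,4) = 35 ways.
The other 3 form a derangement: !3 = 2.
Total: 35 × 2 = 70.

70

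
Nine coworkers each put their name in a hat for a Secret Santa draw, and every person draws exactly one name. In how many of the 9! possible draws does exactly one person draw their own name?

133497

Choose which one of the 9 is fixed: C(9,1) = 9.
The remaining 8 must be deranged: !8 = 14833.
Total: 9 × 14833 = 133497.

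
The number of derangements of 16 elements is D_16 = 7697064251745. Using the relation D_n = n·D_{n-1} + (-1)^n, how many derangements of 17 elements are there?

130850092279664

D_17 = 17·7697064251745 - 1 = 130850092279664.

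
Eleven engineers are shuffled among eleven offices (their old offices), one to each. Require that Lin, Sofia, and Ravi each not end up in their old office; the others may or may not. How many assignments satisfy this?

Inclusion-exclusion on the 3 forbidden self-matches:
Σ_{j=0}^{3} (-1)^j C(3,j)(11-j)!
= C(3,0)·11! - C(3,1)·10! + C(3,2)·9! - C(3,3)·8!
= 39916800 - 10886400 + 1088640 - 40320
= 30078720

30078720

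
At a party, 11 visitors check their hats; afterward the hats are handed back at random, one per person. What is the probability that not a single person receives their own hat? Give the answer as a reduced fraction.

1468457/3991680

Favorable outcomes: !11 = 14684570.
Total outcomes: 11! = 39916800.
Probability = 14684570/39916800 = 1468457/3991680.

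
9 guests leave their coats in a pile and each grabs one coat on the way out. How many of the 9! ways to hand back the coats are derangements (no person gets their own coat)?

133496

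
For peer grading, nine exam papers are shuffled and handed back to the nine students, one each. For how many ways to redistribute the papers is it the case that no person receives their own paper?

The subfactorial !9 = [9!/e] (nearest integer).
9! = 362880, and 362880/e ≈ 133496.09, so !9 = 133496.

133496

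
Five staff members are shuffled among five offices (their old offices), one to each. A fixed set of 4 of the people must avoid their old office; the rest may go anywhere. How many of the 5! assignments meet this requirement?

53

Let A_j be the event that the j-th constrained one is fixed. By inclusion-exclusion over the 4 events:
Σ_{j=0}^{4} (-1)^j C(4,j)(5-j)!
= C(4,0)·5! - C(4,1)·4! + C(4,2)·3! - C(4,3)·2! + C(4,4)·1!
= 120 - 96 + 36 - 8 + 1
= 53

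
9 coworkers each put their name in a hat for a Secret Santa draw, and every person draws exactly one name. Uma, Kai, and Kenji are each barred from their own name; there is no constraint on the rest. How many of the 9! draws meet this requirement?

Let A_j be the event that the j-th constrained one is fixed. By inclusion-exclusion over the 3 events:
Σ_{j=0}^{3} (-1)^j C(3,j)(9-j)!
= C(3,0)·9! - C(3,1)·8! + C(3,2)·7! - C(3,3)·6!
= 362880 - 120960 + 15120 - 720
= 256320

256320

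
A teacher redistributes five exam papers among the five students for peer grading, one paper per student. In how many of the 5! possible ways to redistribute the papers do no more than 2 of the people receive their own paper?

# with exactly i fixed is C(5,i)·!(5-i); sum over i=0..2:
  i=0: C(5,0)·!5 = 1·44 = 44
  i=1: C(5,1)·!4 = 5·9 = 45
  i=2: C(5,2)·!3 = 10·2 = 20
Total = 109.

109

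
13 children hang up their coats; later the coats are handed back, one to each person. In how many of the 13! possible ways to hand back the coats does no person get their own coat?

Use !n = (n-1)(!(n-1) + !(n-2)).
!13 = 12·(176214841 + 14684570) = 12·190899411 = 2290792932

2290792932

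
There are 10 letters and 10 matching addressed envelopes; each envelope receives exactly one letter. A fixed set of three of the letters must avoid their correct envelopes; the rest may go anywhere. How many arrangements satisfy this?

2656080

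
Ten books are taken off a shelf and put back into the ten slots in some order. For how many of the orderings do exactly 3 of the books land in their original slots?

222480

Choose which 3 of the 10 are fixed: C(10,3) = 120.
The remaining 7 must be deranged: !7 = 1854.
Total: 120 × 1854 = 222480.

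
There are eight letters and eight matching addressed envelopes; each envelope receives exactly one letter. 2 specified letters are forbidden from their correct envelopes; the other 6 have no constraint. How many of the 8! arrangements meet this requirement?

30960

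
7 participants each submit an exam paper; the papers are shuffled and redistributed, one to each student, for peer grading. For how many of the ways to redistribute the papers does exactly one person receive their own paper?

1855

Pick the single fixed position: C(7,1) = 7 ways.
The other 6 form a derangement: !6 = 265.
Total: 7 × 265 = 1855.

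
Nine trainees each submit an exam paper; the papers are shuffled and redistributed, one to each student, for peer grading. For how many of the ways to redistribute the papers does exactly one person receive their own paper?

133497

Pick the single fixed position: C(9,1) = 9 ways.
The remaining 8 must be deranged: !8 = 14833.
Total: 9 × 14833 = 133497.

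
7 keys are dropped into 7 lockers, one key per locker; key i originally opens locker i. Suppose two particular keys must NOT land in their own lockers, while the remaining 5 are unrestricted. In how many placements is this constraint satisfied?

Inclusion-exclusion on the 2 forbidden self-matches:
Σ_{j=0}^{2} (-1)^j C(2,j)(7-j)!
= C(2,0)·7! - C(2,1)·6! + C(2,2)·5!
= 5040 - 1440 + 120
= 3720

3720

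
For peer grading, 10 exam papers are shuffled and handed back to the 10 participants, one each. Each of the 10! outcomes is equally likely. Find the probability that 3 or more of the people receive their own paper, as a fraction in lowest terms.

Favorable outcomes: Σ_{i≥3} C(10,i)·!(10-i) = 120·1854 + 210·265 + 252·44 + 210·9 + 120·2 + 45·1 + 10·0 + 1·1 = 291394.
Total outcomes: 10! = 3628800.
Probability = 291394/3628800 = 145697/1814400.

145697/1814400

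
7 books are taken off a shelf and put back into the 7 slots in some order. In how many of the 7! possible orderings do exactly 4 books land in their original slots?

Choose which 4 of the 7 are fixed: C(7,4) = 35.
The remaining 3 must be deranged: !3 = 2.
Total: 35 × 2 = 70.

70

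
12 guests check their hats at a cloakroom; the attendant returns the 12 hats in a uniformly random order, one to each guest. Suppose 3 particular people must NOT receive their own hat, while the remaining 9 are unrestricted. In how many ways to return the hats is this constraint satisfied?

369774720

Inclusion-exclusion on the 3 forbidden self-matches:
Σ_{j=0}^{3} (-1)^j C(3,j)(12-j)!
= C(3,0)·12! - C(3,1)·11! + C(3,2)·10! - C(3,3)·9!
= 479001600 - 119750400 + 10886400 - 362880
= 369774720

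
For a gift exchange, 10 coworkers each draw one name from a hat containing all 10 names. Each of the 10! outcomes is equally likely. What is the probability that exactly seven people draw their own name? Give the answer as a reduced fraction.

Favorable outcomes: C(10,7)·!3 = 120·2 = 240.
Total outcomes: 10! = 3628800.
Probability = 240/3628800 = 1/15120.

1/15120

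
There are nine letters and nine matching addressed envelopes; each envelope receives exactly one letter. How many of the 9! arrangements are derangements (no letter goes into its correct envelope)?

The number of derangements of 9 is !9 = Σ_{k=0}^{9} (-1)^k·9!/k!
= 9! - 9!/1! + 9!/2! - 9!/3! + 9!/4! - 9!/5! + 9!/6! - 9!/7! + 9!/8! - 9!/9!
= 362880 - 362880 + 181440 - 60480 + 15120 - 3024 + 504 - 72 + 9 - 1
= 133496

133496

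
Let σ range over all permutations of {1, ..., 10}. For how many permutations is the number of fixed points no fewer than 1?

2293839

Sum C(10,i)·!(10-i) for i = 1..10:
  i=1: C(10,1)·!9 = 10·133496 = 1334960
  i=2: C(10,2)·!8 = 45·14833 = 667485
  i=3: C(10,3)·!7 = 120·1854 = 222480
  i=4: C(10,4)·!6 = 210·265 = 55650
  i=5: C(10,5)·!5 = 252·44 = 11088
  i=6: C(10,6)·!4 = 210·9 = 1890
  i=7: C(10,7)·!3 = 120·2 = 240
  i=8: C(10,8)·!2 = 45·1 = 45
  i=9: C(10,9)·!1 = 10·0 = 0
  i=10: C(10,10)·!0 = 1·1 = 1
Total = 2293839.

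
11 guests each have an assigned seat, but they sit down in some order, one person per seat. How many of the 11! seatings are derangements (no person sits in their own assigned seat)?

The subfactorial !11 = [11!/e] (nearest integer).
11! = 39916800, and 39916800/e ≈ 14684570.08, so !11 = 14684570.

14684570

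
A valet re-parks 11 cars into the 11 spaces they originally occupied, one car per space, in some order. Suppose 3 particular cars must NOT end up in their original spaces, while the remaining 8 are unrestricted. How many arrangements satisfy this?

30078720

Inclusion-exclusion on the 3 forbidden self-matches:
Σ_{j=0}^{3} (-1)^j C(3,j)(11-j)!
= C(3,0)·11! - C(3,1)·10! + C(3,2)·9! - C(3,3)·8!
= 39916800 - 10886400 + 1088640 - 40320
= 30078720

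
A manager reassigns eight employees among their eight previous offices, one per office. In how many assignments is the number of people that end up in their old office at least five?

# with exactly i fixed is C(8,i)·!(8-i); sum over i=5..8:
  i=5: C(8,5)·!3 = 56·2 = 112
  i=6: C(8,6)·!2 = 28·1 = 28
  i=7: C(8,7)·!1 = 8·0 = 0
  i=8: C(8,8)·!0 = 1·1 = 1
Total = 141.

141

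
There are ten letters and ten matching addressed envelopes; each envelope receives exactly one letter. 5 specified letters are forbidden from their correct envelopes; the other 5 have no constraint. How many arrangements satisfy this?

2170680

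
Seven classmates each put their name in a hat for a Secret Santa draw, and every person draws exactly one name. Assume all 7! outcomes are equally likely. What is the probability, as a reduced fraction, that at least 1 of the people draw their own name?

177/280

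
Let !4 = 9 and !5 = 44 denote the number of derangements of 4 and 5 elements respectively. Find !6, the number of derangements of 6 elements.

265

!6 = (6-1)·(!5 + !4) = 5·(44 + 9) = 5·53 = 265.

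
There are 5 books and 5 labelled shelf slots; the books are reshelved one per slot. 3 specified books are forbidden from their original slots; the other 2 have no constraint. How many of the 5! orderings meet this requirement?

64

Inclusion-exclusion on the 3 forbidden self-matches:
Σ_{j=0}^{3} (-1)^j C(3,j)(5-j)!
= C(3,0)·5! - C(3,1)·4! + C(3,2)·3! - C(3,3)·2!
= 120 - 72 + 18 - 2
= 64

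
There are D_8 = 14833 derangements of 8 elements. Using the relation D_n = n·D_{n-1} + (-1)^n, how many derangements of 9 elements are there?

133496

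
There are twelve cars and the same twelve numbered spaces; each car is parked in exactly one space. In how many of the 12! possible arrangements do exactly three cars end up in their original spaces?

29369120

Choose which 3 of the 12 are fixed: C(12,3) = 220.
The remaining 9 must be deranged: !9 = 133496.
Total: 220 × 133496 = 29369120.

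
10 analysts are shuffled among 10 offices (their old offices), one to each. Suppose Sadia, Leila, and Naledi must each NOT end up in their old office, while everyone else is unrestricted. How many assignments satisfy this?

2656080

Inclusion-exclusion on the 3 forbidden self-matches:
Σ_{j=0}^{3} (-1)^j C(3,j)(10-j)!
= C(3,0)·10! - C(3,1)·9! + C(3,2)·8! - C(3,3)·7!
= 3628800 - 1088640 + 120960 - 5040
= 2656080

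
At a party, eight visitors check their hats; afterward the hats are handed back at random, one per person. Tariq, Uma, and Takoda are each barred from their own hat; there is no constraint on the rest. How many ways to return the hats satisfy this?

27240

Inclusion-exclusion on the 3 forbidden self-matches:
Σ_{j=0}^{3} (-1)^j C(3,j)(8-j)!
= C(3,0)·8! - C(3,1)·7! + C(3,2)·6! - C(3,3)·5!
= 40320 - 15120 + 2160 - 120
= 27240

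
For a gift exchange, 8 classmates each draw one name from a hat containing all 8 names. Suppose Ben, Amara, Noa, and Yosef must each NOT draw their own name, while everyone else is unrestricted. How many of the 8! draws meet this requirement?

Let A_j be the event that the j-th constrained one is fixed. By inclusion-exclusion over the 4 events:
Σ_{j=0}^{4} (-1)^j C(4,j)(8-j)!
= C(4,0)·8! - C(4,1)·7! + C(4,2)·6! - C(4,3)·5! + C(4,4)·4!
= 40320 - 20160 + 4320 - 480 + 24
= 24024

24024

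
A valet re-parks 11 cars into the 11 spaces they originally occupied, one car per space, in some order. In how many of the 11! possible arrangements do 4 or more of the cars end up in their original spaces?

Sum C(11,i)·!(11-i) for i = 4..11:
  i=4: C(11,4)·!7 = 330·1854 = 611820
  i=5: C(11,5)·!6 = 462·265 = 122430
  i=6: C(11,6)·!5 = 462·44 = 20328
  i=7: C(11,7)·!4 = 330·9 = 2970
  i=8: C(11,8)·!3 = 165·2 = 330
  i=9: C(11,9)·!2 = 55·1 = 55
  i=10: C(11,10)·!1 = 11·0 = 0
  i=11: C(11,11)·!0 = 1·1 = 1
Total = 757934.

757934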